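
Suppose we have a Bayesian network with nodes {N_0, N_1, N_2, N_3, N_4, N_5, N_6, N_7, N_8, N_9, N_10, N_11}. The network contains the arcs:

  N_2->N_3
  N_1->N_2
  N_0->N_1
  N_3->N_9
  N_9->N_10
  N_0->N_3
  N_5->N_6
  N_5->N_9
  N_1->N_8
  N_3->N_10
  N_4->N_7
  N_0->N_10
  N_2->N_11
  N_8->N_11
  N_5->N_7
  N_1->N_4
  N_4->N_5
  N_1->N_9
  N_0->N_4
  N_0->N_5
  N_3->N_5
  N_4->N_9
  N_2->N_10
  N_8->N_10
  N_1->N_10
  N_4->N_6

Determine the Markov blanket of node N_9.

N_9 has parents N_1, N_3, N_4, N_5.
N_9's children: N_10.
Other parents of N_9's children:
  parents(N_10) \ {N_9} = {N_0, N_1, N_2, N_3, N_8}.
MB(N_9) = {N_0, N_1, N_2, N_3, N_4, N_5, N_8, N_10}.

{N_0, N_1, N_2, N_3, N_4, N_5, N_8, N_10}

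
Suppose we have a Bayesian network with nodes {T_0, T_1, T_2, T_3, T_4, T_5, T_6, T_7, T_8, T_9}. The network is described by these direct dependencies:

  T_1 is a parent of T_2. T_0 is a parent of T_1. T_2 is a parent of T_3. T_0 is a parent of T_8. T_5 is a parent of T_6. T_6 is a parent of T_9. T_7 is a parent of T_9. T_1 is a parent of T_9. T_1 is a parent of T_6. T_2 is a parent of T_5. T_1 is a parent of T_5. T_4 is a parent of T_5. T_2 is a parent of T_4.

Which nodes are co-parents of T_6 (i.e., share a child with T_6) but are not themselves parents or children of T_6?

Children of T_6: T_9.
  T_9 also has parents T_1, T_7.
Excluding nodes already adjacent to T_6 (T_1, T_5, T_9), the co-parent-only contribution is {T_7}.

{T_7}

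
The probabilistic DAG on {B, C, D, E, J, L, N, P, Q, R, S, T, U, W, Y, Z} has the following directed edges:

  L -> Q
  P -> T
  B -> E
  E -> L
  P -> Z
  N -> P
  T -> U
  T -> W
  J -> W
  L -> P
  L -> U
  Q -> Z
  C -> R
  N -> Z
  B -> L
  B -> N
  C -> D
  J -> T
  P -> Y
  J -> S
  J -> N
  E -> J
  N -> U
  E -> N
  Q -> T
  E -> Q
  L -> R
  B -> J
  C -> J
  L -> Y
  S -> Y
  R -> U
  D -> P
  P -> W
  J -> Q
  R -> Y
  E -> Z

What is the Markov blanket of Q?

{E, J, L, N, P, T, Z}

The Markov blanket of a node is its parents, its children, and the other parents of its children.
Q has parents E, J, L.
Ch(Q) = {T, Z}.
Other parents of Q's children:
  T: J, P
  Z: E, N, P
So the Markov blanket of Q is {E, J, L, N, P, T, Z}.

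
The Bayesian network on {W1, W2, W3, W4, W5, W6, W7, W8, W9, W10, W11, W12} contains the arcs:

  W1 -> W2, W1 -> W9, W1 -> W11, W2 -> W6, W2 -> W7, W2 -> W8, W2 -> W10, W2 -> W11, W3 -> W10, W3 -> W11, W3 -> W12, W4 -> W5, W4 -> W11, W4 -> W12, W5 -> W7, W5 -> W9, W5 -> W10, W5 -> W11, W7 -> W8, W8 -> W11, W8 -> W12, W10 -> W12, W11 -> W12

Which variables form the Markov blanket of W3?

The Markov blanket of a node is its parents, its children, and the other parents of its children.
W3 has children W10, W11, W12.
W3 has no parents.
Co-parents of W3 (other parents of its children):
  parents(W10) \ {W3} = {W2, W5}.
  W11's other parents are W1, W2, W4, W5, W8.
  W12 also has parents W4, W8, W10, W11.
Union: {} ∪ {W10, W11, W12} ∪ {W1, W2, W4, W5, W8, W10, W11} = {W1, W2, W4, W5, W8, W10, W11, W12}.

{W1, W2, W4, W5, W8, W10, W11, W12}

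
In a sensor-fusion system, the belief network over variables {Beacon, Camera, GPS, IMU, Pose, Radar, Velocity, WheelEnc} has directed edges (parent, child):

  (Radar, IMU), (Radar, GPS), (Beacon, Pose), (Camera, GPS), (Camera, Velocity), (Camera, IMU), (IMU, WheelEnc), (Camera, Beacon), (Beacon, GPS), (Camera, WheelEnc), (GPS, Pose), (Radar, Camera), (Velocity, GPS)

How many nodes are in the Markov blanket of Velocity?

A node's Markov blanket = Pa ∪ Ch ∪ (parents of Ch other than the node itself).
Velocity's parents: Camera.
Velocity has child GPS.
Parents of each child, excluding Velocity:
  GPS: Beacon, Camera, Radar
MB(Velocity) = {Beacon, Camera, GPS, Radar}, which has 4 nodes.

4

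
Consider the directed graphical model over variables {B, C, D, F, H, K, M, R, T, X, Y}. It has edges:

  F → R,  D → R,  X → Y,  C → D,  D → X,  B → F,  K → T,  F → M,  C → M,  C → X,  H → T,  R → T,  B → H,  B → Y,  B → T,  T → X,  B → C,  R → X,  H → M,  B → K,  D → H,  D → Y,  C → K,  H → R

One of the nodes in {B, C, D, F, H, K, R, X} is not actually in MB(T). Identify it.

F

Pa(T) = {B, H, K, R}.
Children of T: X.
Parents of each child, excluding T:
  X: C, D, R
MB(T) = {B, C, D, H, K, R, X}.
F is neither a parent, child, nor co-parent of T, so it does not belong.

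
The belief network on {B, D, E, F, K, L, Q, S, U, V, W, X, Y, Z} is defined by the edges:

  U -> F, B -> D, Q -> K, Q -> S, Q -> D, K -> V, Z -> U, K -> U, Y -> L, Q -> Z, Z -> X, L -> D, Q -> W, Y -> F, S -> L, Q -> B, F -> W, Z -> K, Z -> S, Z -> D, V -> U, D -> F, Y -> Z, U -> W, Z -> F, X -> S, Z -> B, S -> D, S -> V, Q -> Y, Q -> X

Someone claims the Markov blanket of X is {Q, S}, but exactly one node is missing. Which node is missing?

Pa(X) = {Q, Z}.
X's children: S.
Other parents of X's children:
  S: Q, Z
MB(X) = {Q, S, Z}.
Comparing with the claimed set, Z is missing.

Z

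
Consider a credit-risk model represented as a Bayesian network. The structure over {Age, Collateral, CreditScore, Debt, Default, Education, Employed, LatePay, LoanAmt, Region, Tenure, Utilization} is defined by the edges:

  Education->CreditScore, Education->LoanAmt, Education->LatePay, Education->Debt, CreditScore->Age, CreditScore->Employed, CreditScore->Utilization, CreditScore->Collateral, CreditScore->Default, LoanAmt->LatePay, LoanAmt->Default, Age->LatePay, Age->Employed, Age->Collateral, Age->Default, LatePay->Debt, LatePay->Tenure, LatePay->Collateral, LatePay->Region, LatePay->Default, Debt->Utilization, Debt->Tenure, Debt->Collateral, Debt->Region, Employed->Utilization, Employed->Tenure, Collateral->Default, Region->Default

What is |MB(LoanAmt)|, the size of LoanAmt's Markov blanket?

7

Recall MB(v) = parents ∪ children ∪ spouses, where spouses are the other parents of v's children.
LoanAmt has parent Education.
LoanAmt has children Default, LatePay.
Parents of each child, excluding LoanAmt:
  parents(LatePay) \ {LoanAmt} = {Age, Education}.
  Default also has parents Age, Collateral, CreditScore, LatePay, Region.
MB(LoanAmt) = {Age, Collateral, CreditScore, Default, Education, LatePay, Region}, which has 7 nodes.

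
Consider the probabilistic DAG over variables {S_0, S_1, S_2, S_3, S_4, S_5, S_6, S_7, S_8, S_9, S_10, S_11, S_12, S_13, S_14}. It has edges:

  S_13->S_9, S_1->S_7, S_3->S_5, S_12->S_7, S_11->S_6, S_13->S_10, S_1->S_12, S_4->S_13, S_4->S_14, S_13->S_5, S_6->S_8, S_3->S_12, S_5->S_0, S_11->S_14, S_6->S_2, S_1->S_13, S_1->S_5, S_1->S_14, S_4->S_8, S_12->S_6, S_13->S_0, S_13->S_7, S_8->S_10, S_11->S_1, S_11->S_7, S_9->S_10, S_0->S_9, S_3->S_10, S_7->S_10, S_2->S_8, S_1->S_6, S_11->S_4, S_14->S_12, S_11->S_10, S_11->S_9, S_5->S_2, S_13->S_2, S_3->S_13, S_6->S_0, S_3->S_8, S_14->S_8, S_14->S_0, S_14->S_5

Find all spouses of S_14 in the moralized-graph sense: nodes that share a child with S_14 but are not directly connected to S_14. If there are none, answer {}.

Children of S_14: S_0, S_5, S_8, S_12.
  S_5 also has parents S_1, S_3, S_13.
  parents(S_12) \ {S_14} = {S_1, S_3}.
  S_0 also has parents S_5, S_6, S_13.
  S_8 also has parents S_2, S_3, S_4, S_6.
Excluding nodes already adjacent to S_14 (S_0, S_1, S_4, S_5, S_8, S_11, S_12), the co-parent-only contribution is {S_2, S_3, S_6, S_13}.

{S_2, S_3, S_6, S_13}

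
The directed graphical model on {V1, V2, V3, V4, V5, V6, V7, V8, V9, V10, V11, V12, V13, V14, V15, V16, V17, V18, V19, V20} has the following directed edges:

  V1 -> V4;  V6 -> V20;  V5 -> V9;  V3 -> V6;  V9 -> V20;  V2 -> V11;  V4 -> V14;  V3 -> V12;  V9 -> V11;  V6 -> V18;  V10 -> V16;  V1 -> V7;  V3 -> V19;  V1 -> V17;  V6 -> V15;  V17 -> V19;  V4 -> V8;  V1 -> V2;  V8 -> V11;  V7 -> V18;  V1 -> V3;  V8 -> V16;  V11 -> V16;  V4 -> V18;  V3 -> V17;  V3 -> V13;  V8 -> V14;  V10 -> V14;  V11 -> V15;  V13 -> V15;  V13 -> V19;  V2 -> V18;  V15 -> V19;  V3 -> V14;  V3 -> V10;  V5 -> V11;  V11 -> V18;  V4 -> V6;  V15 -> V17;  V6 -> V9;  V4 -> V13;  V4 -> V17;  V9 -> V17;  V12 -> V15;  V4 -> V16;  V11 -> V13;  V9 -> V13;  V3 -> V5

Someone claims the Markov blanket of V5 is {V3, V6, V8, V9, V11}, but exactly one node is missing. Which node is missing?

Recall MB(v) = parents ∪ children ∪ spouses, where spouses are the other parents of v's children.
V5's parents: V3.
Children of V5: V9, V11.
Parents of each child, excluding V5:
  V9: V6
  V11: V2, V8, V9
MB(V5) = {V2, V3, V6, V8, V9, V11}.
Comparing with the claimed set, V2 is missing.

V2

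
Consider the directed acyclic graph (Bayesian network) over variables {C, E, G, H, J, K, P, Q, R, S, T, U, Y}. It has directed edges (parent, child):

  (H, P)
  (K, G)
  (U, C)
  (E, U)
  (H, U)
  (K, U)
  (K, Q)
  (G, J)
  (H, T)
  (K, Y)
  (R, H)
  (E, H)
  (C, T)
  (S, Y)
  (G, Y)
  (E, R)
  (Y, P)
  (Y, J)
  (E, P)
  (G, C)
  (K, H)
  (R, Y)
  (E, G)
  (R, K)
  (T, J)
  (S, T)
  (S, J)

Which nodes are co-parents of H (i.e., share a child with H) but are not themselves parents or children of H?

{C, S, Y}

Children of H: P, T, U.
  U's other parents are E, K.
  parents(T) \ {H} = {C, S}.
  P's other parents are E, Y.
Excluding nodes already adjacent to H (E, K, P, R, T, U), the co-parent-only contribution is {C, S, Y}.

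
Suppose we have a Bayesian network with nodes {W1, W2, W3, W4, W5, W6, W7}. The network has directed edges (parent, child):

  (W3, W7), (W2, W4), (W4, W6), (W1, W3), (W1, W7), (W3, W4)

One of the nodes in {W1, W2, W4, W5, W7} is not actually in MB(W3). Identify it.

A node's Markov blanket = Pa ∪ Ch ∪ (parents of Ch other than the node itself).
W3 has parent W1.
W3 has children W4, W7.
Other parents of W3's children:
  W4 also has parent W2.
  parents(W7) \ {W3} = {W1}.
MB(W3) = {W1, W2, W4, W7}.
W5 is neither a parent, child, nor co-parent of W3, so it does not belong.

W5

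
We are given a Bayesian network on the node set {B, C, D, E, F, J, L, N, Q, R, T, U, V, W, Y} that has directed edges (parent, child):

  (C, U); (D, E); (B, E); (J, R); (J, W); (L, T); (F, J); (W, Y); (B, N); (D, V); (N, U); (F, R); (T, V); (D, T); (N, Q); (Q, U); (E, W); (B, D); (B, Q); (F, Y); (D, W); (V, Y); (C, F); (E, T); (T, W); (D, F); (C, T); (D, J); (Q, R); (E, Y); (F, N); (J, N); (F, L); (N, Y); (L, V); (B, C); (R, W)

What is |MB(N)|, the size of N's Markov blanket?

Pa(N) = {B, F, J}.
N's children: Q, U, Y.
Parents of each child, excluding N:
  parents(Q) \ {N} = {B}.
  U also has parents C, Q.
  Y's other parents are E, F, V, W.
MB(N) = {B, C, E, F, J, Q, U, V, W, Y}, which has 10 nodes.

10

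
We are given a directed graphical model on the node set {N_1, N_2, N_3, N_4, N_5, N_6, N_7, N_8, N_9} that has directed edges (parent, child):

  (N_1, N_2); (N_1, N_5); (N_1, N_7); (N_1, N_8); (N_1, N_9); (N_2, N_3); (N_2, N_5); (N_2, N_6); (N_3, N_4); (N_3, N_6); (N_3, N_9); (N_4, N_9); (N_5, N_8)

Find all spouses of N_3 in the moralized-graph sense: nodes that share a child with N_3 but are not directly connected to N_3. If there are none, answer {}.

Children of N_3: N_4, N_6, N_9.
  N_4: —
  N_6: N_2
  N_9: N_1, N_4
Excluding nodes already adjacent to N_3 (N_2, N_4, N_6, N_9), the co-parent-only contribution is {N_1}.

{N_1}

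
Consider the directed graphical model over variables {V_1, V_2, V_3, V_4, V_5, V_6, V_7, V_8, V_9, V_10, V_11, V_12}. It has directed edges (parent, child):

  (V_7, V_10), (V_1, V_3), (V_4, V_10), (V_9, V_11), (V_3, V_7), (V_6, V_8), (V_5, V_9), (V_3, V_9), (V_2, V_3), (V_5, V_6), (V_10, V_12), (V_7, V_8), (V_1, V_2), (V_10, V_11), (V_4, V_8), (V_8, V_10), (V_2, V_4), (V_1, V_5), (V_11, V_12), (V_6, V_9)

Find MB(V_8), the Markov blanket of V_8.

{V_4, V_6, V_7, V_10}

Recall MB(v) = parents ∪ children ∪ spouses, where spouses are the other parents of v's children.
Pa(V_8) = {V_4, V_6, V_7}.
V_8 has child V_10.
Other parents of V_8's children:
  V_10: V_4, V_7
MB(V_8) = {V_4, V_6, V_7, V_10}.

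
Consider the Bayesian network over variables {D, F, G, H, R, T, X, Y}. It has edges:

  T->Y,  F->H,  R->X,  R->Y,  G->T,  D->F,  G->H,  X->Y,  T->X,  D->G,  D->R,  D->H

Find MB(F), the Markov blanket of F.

Recall MB(v) = parents ∪ children ∪ spouses, where spouses are the other parents of v's children.
Parents of F: D.
Ch(F) = {H}.
Co-parents of F (other parents of its children):
  H: D, G
So the Markov blanket of F is {D, G, H}.

{D, G, H}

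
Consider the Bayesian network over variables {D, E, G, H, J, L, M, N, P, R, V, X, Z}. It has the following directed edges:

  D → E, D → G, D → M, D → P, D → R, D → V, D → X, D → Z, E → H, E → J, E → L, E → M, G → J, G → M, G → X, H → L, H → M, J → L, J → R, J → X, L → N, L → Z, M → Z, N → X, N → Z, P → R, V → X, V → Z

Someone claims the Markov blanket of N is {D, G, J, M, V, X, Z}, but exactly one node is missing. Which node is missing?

L

N has parent L.
N has children X, Z.
Co-parents of N (other parents of its children):
  X: D, G, J, V
  Z: D, L, M, V
MB(N) = {D, G, J, L, M, V, X, Z}.
Comparing with the claimed set, L is missing.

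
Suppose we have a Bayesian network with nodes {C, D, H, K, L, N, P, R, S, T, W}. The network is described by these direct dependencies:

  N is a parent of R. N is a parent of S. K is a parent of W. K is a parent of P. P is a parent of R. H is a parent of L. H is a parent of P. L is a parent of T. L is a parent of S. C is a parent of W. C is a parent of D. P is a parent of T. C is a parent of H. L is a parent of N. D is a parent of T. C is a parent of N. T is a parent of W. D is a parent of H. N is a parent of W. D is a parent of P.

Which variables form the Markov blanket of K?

The Markov blanket of a node is its parents, its children, and the other parents of its children.
K has no parents.
Children of K: P, W.
For each child, the remaining parents (spouses of K):
  P also has parents D, H.
  W also has parents C, N, T.
MB(K) = {C, D, H, N, P, T, W}.

{C, D, H, N, P, T, W}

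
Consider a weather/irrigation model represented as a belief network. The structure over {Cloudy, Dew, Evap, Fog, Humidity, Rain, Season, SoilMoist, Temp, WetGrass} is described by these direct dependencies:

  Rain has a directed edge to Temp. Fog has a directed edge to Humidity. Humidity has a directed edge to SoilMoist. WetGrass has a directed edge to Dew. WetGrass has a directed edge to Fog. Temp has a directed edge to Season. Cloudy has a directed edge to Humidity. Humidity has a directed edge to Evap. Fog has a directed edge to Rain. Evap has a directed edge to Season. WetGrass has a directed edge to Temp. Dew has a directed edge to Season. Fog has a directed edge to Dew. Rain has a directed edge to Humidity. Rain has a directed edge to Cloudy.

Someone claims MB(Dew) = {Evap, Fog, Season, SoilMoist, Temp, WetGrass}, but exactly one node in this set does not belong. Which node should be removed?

The Markov blanket of a node is its parents, its children, and the other parents of its children.
Dew has child Season.
Dew has parents Fog, WetGrass.
Other parents of Dew's children:
  Season: Evap, Temp
MB(Dew) = {Evap, Fog, Season, Temp, WetGrass}.
SoilMoist is neither a parent, child, nor co-parent of Dew, so it does not belong.

SoilMoist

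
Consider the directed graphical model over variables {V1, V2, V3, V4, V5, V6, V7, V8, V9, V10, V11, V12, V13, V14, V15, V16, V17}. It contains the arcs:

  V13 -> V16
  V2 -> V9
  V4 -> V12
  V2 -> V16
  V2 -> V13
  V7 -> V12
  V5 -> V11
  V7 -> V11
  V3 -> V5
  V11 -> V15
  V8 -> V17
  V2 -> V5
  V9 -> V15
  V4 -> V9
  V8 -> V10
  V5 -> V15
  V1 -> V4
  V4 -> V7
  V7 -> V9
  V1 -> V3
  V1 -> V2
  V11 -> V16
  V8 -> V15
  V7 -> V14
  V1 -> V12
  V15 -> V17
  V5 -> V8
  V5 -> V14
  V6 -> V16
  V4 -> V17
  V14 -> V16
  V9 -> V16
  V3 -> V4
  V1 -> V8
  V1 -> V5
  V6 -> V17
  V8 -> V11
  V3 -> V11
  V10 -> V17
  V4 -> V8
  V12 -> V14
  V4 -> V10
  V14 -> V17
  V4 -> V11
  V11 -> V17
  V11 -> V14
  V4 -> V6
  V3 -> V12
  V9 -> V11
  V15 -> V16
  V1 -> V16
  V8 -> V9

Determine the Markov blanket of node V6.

V6's children: V16, V17.
Parents of V6: V4.
For each child, the remaining parents (spouses of V6):
  V16: V1, V2, V9, V11, V13, V14, V15
  V17: V4, V8, V10, V11, V14, V15
Union: {V4} ∪ {V16, V17} ∪ {V1, V2, V4, V8, V9, V10, V11, V13, V14, V15} = {V1, V2, V4, V8, V9, V10, V11, V13, V14, V15, V16, V17}.

{V1, V2, V4, V8, V9, V10, V11, V13, V14, V15, V16, V17}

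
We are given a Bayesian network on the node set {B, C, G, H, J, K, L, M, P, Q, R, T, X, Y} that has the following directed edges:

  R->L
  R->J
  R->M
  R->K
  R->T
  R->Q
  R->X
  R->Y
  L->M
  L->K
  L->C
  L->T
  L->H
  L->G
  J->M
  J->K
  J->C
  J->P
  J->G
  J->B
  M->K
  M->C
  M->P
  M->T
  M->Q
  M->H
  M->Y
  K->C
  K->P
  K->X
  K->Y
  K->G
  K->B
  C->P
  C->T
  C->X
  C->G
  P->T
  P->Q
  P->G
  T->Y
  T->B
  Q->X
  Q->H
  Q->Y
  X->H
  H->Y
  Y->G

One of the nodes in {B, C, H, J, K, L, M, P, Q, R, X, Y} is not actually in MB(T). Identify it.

X

By definition, MB(T) is built from T's parents, T's children, and the co-parents of T.
Children of T: B, Y.
Parents of T: C, L, M, P, R.
For each child, the remaining parents (spouses of T):
  Y also has parents H, K, M, Q, R.
  B's other parents are J, K.
MB(T) = {B, C, H, J, K, L, M, P, Q, R, Y}.
X is neither a parent, child, nor co-parent of T, so it does not belong.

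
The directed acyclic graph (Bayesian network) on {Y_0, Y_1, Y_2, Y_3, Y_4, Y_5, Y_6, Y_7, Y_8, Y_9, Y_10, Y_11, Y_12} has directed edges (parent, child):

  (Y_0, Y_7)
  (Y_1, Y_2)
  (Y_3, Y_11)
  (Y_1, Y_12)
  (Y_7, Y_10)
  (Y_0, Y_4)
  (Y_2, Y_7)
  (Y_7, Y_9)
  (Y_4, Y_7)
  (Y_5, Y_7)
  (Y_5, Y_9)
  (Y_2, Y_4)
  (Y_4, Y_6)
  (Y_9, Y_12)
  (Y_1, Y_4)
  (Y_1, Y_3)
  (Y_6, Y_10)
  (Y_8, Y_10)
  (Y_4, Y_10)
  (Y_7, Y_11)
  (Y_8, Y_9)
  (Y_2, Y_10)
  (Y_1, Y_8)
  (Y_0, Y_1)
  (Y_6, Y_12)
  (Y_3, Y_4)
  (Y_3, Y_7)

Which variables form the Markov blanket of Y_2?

{Y_0, Y_1, Y_3, Y_4, Y_5, Y_6, Y_7, Y_8, Y_10}

Parents of Y_2: Y_1.
Y_2 has children Y_4, Y_7, Y_10.
Other parents of Y_2's children:
  Y_4 also has parents Y_0, Y_1, Y_3.
  Y_7 also has parents Y_0, Y_3, Y_4, Y_5.
  Y_10 also has parents Y_4, Y_6, Y_7, Y_8.
MB(Y_2) = {Y_0, Y_1, Y_3, Y_4, Y_5, Y_6, Y_7, Y_8, Y_10}.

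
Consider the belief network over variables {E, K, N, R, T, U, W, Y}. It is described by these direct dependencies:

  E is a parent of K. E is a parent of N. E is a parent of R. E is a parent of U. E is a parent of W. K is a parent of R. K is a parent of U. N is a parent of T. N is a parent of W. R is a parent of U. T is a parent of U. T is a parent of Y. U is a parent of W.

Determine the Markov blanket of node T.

{E, K, N, R, U, Y}

T's parents: N.
Children of T: U, Y.
For each child, the remaining parents (spouses of T):
  U also has parents E, K, R.
  Y has no other parent.
So the Markov blanket of T is {E, K, N, R, U, Y}.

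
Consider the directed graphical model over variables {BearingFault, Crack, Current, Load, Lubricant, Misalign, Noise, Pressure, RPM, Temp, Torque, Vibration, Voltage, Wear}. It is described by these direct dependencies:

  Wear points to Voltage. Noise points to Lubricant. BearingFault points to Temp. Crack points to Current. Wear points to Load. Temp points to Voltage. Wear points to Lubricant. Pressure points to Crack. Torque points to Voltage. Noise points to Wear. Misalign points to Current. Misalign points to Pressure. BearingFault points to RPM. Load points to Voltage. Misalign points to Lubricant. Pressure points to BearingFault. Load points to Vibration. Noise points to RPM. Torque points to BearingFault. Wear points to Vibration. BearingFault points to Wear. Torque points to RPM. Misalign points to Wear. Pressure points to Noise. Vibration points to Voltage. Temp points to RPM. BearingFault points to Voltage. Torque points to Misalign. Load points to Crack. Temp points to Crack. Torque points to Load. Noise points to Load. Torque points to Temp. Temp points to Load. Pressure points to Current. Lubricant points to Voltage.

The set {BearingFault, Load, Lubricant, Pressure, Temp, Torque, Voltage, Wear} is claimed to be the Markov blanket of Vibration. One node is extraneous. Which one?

Vibration's parents: Load, Wear.
Vibration's children: Voltage.
For each child, the remaining parents (spouses of Vibration):
  Voltage's other parents are BearingFault, Load, Lubricant, Temp, Torque, Wear.
MB(Vibration) = {BearingFault, Load, Lubricant, Temp, Torque, Voltage, Wear}.
Pressure is neither a parent, child, nor co-parent of Vibration, so it does not belong.

Pressure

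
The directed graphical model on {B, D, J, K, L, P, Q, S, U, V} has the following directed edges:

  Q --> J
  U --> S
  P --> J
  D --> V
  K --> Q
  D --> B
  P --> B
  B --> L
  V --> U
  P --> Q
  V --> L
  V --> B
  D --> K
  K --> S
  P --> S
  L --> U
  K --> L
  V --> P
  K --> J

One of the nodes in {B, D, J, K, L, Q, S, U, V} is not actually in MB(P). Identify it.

Ch(P) = {B, J, Q, S}.
P's parents: V.
Co-parents of P (other parents of its children):
  B: D, V
  Q: K
  J: K, Q
  S: K, U
MB(P) = {B, D, J, K, Q, S, U, V}.
L is neither a parent, child, nor co-parent of P, so it does not belong.

L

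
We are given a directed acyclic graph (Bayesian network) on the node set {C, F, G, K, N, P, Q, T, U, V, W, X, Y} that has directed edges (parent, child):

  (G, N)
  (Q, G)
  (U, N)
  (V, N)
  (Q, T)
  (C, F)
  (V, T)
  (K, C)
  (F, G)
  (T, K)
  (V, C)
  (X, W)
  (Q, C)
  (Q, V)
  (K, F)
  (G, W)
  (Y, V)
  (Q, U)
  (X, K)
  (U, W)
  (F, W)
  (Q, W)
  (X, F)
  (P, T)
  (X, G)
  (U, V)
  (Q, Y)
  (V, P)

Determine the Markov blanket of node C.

Parents of C: K, Q, V.
Ch(C) = {F}.
Other parents of C's children:
  parents(F) \ {C} = {K, X}.
Union: {K, Q, V} ∪ {F} ∪ {K, X} = {F, K, Q, V, X}.

{F, K, Q, V, X}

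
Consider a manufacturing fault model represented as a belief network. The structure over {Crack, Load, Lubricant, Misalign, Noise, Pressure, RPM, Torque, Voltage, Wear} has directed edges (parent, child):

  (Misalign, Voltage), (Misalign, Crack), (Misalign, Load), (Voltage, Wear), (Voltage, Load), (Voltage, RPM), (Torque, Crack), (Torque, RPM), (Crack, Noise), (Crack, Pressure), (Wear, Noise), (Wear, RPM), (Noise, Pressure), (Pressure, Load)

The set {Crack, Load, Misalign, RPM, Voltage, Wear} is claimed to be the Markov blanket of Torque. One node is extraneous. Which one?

Load

Torque has children Crack, RPM.
Pa(Torque) = {}.
For each child, the remaining parents (spouses of Torque):
  parents(Crack) \ {Torque} = {Misalign}.
  RPM's other parents are Voltage, Wear.
MB(Torque) = {Crack, Misalign, RPM, Voltage, Wear}.
Load is neither a parent, child, nor co-parent of Torque, so it does not belong.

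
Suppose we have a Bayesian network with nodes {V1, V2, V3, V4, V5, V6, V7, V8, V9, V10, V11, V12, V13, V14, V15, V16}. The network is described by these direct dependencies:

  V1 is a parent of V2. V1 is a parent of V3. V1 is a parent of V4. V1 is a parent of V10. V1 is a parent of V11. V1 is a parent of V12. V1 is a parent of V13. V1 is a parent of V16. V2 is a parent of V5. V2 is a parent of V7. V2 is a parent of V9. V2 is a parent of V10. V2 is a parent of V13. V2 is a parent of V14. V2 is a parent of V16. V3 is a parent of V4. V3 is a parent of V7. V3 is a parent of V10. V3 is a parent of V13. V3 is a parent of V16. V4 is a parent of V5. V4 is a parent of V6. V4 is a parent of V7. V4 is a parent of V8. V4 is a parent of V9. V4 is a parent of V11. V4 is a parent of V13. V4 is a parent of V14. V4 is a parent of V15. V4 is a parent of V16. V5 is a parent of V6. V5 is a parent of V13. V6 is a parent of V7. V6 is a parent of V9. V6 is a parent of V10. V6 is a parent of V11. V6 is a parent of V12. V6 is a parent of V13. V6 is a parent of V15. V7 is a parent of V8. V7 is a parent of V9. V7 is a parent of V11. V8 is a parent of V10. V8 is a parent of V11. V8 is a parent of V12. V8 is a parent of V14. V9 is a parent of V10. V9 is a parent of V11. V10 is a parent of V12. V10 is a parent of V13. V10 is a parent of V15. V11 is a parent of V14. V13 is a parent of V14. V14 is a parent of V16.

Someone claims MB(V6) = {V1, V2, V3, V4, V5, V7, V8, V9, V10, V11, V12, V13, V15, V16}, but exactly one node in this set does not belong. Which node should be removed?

V16

Parents of V6: V4, V5.
V6's children: V7, V9, V10, V11, V12, V13, V15.
Co-parents of V6 (other parents of its children):
  V7: V2, V3, V4
  V9: V2, V4, V7
  V10: V1, V2, V3, V8, V9
  V11: V1, V4, V7, V8, V9
  V12: V1, V8, V10
  V13: V1, V2, V3, V4, V5, V10
  V15: V4, V10
MB(V6) = {V1, V2, V3, V4, V5, V7, V8, V9, V10, V11, V12, V13, V15}.
V16 is neither a parent, child, nor co-parent of V6, so it does not belong.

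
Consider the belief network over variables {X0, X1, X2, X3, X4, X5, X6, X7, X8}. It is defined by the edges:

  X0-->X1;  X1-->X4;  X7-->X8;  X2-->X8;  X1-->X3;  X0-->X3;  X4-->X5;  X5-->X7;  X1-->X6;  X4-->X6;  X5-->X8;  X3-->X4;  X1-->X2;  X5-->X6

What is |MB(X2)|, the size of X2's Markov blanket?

4

The Markov blanket of a node is its parents, its children, and the other parents of its children.
X2's parents: X1.
Ch(X2) = {X8}.
Parents of each child, excluding X2:
  X8 also has parents X5, X7.
MB(X2) = {X1, X5, X7, X8}, which has 4 nodes.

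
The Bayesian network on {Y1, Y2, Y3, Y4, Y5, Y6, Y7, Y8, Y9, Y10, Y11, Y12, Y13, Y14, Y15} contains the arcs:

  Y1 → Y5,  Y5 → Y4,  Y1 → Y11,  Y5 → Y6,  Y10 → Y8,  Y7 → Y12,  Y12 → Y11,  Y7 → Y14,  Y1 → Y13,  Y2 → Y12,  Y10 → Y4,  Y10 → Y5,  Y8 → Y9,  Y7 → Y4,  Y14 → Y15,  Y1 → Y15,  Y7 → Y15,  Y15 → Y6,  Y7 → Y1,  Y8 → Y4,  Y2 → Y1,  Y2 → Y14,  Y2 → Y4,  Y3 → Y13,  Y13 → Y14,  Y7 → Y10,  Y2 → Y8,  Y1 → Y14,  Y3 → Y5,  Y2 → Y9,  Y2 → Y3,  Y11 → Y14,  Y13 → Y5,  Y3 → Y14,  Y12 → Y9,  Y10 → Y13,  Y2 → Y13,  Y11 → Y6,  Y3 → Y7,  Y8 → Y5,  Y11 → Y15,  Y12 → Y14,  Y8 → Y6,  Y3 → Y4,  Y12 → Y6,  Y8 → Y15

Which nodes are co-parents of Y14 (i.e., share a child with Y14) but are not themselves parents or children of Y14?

{Y8}

Children of Y14: Y15.
  Y15: Y1, Y7, Y8, Y11
Excluding nodes already adjacent to Y14 (Y1, Y2, Y3, Y7, Y11, Y12, Y13, Y15), the co-parent-only contribution is {Y8}.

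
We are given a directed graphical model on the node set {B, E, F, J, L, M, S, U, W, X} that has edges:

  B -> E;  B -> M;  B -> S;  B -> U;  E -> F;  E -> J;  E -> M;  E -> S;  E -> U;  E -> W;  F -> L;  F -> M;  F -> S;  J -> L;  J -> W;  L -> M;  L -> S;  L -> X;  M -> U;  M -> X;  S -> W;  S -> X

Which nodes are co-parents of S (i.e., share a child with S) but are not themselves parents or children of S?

Children of S: W, X.
  W's other parents are E, J.
  X also has parents L, M.
Excluding nodes already adjacent to S (B, E, F, L, W, X), the co-parent-only contribution is {J, M}.

{J, M}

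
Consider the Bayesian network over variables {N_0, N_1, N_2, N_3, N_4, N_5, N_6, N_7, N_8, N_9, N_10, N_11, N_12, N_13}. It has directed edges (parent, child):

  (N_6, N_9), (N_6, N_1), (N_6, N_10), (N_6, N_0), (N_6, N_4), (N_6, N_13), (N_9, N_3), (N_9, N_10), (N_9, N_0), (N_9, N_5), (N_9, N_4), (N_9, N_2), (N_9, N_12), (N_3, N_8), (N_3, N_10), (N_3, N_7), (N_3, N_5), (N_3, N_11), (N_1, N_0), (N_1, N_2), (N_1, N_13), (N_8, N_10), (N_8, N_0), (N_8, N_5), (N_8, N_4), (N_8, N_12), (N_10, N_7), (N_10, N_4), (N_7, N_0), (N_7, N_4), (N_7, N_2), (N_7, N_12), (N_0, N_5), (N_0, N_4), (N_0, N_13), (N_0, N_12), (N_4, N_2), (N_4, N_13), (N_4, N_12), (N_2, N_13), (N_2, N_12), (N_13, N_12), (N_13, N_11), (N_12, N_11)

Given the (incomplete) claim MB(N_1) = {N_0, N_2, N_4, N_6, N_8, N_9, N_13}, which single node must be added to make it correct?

N_7

Children of N_1: N_0, N_2, N_13.
N_1 has parent N_6.
Parents of each child, excluding N_1:
  N_0: N_6, N_7, N_8, N_9
  N_2: N_4, N_7, N_9
  N_13: N_0, N_2, N_4, N_6
MB(N_1) = {N_0, N_2, N_4, N_6, N_7, N_8, N_9, N_13}.
Comparing with the claimed set, N_7 is missing.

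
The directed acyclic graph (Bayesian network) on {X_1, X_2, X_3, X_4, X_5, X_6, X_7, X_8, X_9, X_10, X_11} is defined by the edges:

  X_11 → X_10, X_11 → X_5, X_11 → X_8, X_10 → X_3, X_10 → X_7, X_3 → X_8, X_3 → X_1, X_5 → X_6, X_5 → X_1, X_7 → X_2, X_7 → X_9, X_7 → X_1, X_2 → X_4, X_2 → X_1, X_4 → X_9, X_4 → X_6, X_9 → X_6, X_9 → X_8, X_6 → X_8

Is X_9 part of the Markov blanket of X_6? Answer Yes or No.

Yes

X_9 is a parent of X_6.
So X_9 ∈ MB(X_6).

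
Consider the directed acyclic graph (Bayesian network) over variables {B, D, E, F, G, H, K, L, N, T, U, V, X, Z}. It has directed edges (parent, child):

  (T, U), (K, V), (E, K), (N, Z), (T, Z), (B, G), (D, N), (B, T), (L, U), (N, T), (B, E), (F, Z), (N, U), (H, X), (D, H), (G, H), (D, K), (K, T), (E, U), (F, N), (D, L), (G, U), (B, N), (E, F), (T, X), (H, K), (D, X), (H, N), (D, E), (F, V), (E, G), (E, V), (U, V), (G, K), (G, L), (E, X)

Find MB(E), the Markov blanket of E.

The Markov blanket of a node is its parents, its children, and the other parents of its children.
Children of E: F, G, K, U, V, X.
E has parents B, D.
Other parents of E's children:
  F has no other parent.
  G also has parent B.
  K's other parents are D, G, H.
  U also has parents G, L, N, T.
  parents(V) \ {E} = {F, K, U}.
  X also has parents D, H, T.
Union: {B, D} ∪ {F, G, K, U, V, X} ∪ {B, D, F, G, H, K, L, N, T, U} = {B, D, F, G, H, K, L, N, T, U, V, X}.

{B, D, F, G, H, K, L, N, T, U, V, X}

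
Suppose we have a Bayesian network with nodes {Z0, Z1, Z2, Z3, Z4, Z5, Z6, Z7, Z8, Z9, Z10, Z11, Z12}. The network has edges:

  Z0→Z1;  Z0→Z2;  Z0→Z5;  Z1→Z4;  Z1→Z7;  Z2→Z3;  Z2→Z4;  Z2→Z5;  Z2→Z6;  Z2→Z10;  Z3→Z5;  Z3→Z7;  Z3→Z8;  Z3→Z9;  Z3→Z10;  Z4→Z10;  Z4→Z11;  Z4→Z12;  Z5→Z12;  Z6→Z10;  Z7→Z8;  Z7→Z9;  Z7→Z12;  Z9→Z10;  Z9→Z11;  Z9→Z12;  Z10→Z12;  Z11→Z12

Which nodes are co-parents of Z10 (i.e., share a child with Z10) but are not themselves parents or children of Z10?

Children of Z10: Z12.
  parents(Z12) \ {Z10} = {Z4, Z5, Z7, Z9, Z11}.
Excluding nodes already adjacent to Z10 (Z2, Z3, Z4, Z6, Z9, Z12), the co-parent-only contribution is {Z5, Z7, Z11}.

{Z5, Z7, Z11}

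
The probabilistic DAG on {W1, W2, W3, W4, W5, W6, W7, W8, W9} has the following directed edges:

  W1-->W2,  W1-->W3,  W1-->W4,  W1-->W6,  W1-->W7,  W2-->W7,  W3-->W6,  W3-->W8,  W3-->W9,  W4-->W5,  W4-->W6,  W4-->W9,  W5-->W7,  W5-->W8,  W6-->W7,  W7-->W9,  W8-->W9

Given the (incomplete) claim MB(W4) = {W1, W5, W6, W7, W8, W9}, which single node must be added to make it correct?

W4 has parent W1.
Children of W4: W5, W6, W9.
Co-parents of W4 (other parents of its children):
  W5: —
  W6: W1, W3
  W9: W3, W7, W8
MB(W4) = {W1, W3, W5, W6, W7, W8, W9}.
Comparing with the claimed set, W3 is missing.

W3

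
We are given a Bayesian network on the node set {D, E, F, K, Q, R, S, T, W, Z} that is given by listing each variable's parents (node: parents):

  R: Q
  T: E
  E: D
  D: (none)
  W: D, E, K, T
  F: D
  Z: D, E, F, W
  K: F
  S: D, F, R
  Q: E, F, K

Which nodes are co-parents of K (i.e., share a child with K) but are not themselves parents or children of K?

{D, E, T}

Children of K: Q, W.
  Q also has parents E, F.
  W's other parents are D, E, T.
Excluding nodes already adjacent to K (F, Q, W), the co-parent-only contribution is {D, E, T}.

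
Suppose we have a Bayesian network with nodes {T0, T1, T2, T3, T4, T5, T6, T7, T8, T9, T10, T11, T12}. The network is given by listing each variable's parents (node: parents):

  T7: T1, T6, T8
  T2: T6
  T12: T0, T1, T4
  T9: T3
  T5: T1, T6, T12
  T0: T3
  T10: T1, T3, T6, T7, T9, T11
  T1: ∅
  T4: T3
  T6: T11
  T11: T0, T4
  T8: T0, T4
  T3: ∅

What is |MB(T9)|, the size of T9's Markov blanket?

Recall MB(v) = parents ∪ children ∪ spouses, where spouses are the other parents of v's children.
Pa(T9) = {T3}.
Children of T9: T10.
Co-parents of T9 (other parents of its children):
  T10 also has parents T1, T3, T6, T7, T11.
MB(T9) = {T1, T3, T6, T7, T10, T11}, which has 6 nodes.

6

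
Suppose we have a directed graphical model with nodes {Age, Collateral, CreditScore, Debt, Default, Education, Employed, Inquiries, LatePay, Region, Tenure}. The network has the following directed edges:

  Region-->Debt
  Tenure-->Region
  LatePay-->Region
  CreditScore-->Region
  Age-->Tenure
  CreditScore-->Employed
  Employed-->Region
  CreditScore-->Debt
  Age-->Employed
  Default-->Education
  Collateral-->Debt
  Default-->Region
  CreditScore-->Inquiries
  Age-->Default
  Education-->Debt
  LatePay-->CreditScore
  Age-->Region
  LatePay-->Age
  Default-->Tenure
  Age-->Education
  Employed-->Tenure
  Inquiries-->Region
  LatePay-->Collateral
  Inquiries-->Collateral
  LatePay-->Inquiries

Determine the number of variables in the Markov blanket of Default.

The Markov blanket of a node is its parents, its children, and the other parents of its children.
Ch(Default) = {Education, Region, Tenure}.
Default's parents: Age.
For each child, the remaining parents (spouses of Default):
  Tenure: Age, Employed
  Education: Age
  Region: Age, CreditScore, Employed, Inquiries, LatePay, Tenure
MB(Default) = {Age, CreditScore, Education, Employed, Inquiries, LatePay, Region, Tenure}, which has 8 nodes.

8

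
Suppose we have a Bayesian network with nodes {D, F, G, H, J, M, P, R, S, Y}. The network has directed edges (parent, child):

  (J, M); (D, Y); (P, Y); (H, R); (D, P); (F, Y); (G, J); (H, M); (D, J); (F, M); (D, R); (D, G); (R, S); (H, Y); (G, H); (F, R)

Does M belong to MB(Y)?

No

A node's Markov blanket = Pa ∪ Ch ∪ (parents of Ch other than the node itself).
Children of Y: none.
Y has parents D, F, H, P.
With no children, Y has no spouses; the co-parent set is empty.
MB(Y) = {D, F, H, P}; M is not in this set.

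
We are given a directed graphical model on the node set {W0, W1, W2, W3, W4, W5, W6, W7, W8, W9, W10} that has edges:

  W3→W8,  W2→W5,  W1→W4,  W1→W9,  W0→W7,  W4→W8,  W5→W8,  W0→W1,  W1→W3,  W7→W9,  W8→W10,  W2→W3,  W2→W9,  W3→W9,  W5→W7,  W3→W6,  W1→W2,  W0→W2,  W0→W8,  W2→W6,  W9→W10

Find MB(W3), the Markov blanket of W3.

{W0, W1, W2, W4, W5, W6, W7, W8, W9}

Pa(W3) = {W1, W2}.
W3's children: W6, W8, W9.
Parents of each child, excluding W3:
  W6's other parent is W2.
  W8's other parents are W0, W4, W5.
  parents(W9) \ {W3} = {W1, W2, W7}.
Union: {W1, W2} ∪ {W6, W8, W9} ∪ {W0, W1, W2, W4, W5, W7} = {W0, W1, W2, W4, W5, W6, W7, W8, W9}.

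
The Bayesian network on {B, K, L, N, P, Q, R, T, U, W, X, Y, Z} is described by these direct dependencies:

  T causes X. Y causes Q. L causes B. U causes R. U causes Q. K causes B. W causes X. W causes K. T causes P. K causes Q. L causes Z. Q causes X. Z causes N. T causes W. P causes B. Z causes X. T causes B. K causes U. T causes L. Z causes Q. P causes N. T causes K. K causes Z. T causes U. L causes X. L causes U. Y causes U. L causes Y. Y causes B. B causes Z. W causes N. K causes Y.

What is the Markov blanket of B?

{K, L, P, T, Y, Z}

B's parents: K, L, P, T, Y.
Children of B: Z.
For each child, the remaining parents (spouses of B):
  Z: K, L
Taking the union gives {K, L, P, T, Y, Z}.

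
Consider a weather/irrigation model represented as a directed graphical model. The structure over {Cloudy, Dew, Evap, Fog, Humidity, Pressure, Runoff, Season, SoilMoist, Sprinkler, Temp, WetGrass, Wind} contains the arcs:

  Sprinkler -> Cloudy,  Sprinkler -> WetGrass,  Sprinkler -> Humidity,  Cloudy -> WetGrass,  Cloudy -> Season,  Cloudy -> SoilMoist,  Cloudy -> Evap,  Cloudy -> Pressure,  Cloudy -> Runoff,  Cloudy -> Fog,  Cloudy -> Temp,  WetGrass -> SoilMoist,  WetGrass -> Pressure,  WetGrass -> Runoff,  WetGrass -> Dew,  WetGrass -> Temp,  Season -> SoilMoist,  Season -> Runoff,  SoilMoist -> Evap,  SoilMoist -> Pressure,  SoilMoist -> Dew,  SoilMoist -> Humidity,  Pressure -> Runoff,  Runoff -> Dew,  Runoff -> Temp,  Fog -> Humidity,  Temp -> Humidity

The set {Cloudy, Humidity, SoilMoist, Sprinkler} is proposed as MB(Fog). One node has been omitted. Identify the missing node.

Recall MB(v) = parents ∪ children ∪ spouses, where spouses are the other parents of v's children.
Fog has child Humidity.
Fog's parents: Cloudy.
Parents of each child, excluding Fog:
  Humidity's other parents are SoilMoist, Sprinkler, Temp.
MB(Fog) = {Cloudy, Humidity, SoilMoist, Sprinkler, Temp}.
Comparing with the claimed set, Temp is missing.

Temp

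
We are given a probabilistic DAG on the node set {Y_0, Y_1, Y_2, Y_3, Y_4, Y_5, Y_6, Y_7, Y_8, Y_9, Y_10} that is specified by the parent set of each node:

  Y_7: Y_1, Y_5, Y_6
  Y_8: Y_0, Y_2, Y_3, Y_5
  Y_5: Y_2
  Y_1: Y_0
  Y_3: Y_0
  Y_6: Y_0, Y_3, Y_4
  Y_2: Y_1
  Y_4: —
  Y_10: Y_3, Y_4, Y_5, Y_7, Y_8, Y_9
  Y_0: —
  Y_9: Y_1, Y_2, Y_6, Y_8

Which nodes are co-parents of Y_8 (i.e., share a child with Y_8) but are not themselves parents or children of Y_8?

Children of Y_8: Y_9, Y_10.
  Y_9's other parents are Y_1, Y_2, Y_6.
  Y_10 also has parents Y_3, Y_4, Y_5, Y_7, Y_9.
Excluding nodes already adjacent to Y_8 (Y_0, Y_2, Y_3, Y_5, Y_9, Y_10), the co-parent-only contribution is {Y_1, Y_4, Y_6, Y_7}.

{Y_1, Y_4, Y_6, Y_7}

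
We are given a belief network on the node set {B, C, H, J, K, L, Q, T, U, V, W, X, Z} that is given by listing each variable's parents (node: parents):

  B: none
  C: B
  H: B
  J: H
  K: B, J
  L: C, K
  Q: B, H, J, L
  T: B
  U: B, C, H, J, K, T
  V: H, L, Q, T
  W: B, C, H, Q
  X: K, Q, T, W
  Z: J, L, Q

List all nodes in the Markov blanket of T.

{B, C, H, J, K, L, Q, U, V, W, X}

By definition, MB(T) is built from T's parents, T's children, and the co-parents of T.
Ch(T) = {U, V, X}.
Pa(T) = {B}.
Parents of each child, excluding T:
  parents(U) \ {T} = {B, C, H, J, K}.
  V also has parents H, L, Q.
  X also has parents K, Q, W.
Union: {B} ∪ {U, V, X} ∪ {B, C, H, J, K, L, Q, W} = {B, C, H, J, K, L, Q, U, V, W, X}.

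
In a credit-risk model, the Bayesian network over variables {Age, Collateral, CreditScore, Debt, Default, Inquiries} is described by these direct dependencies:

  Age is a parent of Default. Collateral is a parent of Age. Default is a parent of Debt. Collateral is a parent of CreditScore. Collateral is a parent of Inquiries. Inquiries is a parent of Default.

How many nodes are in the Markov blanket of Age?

3

Recall MB(v) = parents ∪ children ∪ spouses, where spouses are the other parents of v's children.
Age has parent Collateral.
Age has child Default.
Other parents of Age's children:
  parents(Default) \ {Age} = {Inquiries}.
MB(Age) = {Collateral, Default, Inquiries}, which has 3 nodes.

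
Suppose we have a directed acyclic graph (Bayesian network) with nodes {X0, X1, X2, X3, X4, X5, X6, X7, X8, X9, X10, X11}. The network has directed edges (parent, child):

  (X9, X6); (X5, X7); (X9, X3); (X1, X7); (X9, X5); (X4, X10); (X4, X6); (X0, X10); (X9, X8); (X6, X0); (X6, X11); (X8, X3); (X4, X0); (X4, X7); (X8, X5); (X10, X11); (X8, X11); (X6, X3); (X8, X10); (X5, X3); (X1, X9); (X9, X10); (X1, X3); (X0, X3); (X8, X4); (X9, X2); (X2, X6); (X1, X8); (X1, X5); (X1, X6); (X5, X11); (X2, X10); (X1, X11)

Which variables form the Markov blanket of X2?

{X0, X1, X4, X6, X8, X9, X10}

Pa(X2) = {X9}.
Ch(X2) = {X6, X10}.
Co-parents of X2 (other parents of its children):
  X6 also has parents X1, X4, X9.
  X10's other parents are X0, X4, X8, X9.
Taking the union gives {X0, X1, X4, X6, X8, X9, X10}.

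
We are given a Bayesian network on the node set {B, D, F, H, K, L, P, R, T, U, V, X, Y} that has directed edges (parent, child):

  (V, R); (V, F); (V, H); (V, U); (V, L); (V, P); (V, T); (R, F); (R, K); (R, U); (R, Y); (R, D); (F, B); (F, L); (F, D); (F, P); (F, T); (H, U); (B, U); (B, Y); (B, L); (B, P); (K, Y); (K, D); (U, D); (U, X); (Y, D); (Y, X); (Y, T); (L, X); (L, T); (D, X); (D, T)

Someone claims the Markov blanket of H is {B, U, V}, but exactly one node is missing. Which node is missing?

By definition, MB(H) is built from H's parents, H's children, and the co-parents of H.
Parents of H: V.
H has child U.
For each child, the remaining parents (spouses of H):
  U's other parents are B, R, V.
MB(H) = {B, R, U, V}.
Comparing with the claimed set, R is missing.

R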